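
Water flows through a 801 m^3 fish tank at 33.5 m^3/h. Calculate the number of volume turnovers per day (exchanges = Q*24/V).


Daily flow volume = 33.5 m^3/h * 24 h = 804 m^3/day
Exchanges = daily flow / tank volume = 804 / 801 = 1.00375 exchanges/day

1.00375 exchanges/day


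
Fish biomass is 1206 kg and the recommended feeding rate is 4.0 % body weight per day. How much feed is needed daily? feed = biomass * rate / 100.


Feeding rate fraction = 4.0% / 100 = 0.04
Daily feed = 1206 kg * 0.04 = 48.24 kg/day

48.24 kg/day


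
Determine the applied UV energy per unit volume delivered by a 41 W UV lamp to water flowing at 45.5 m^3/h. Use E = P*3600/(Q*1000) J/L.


Energy delivered per hour = 41 W * 3600 s = 147600 J/h
Volume treated per hour = 45.5 m^3/h * 1000 = 45500 L/h
dose = 147600 / 45500 = 3.24396 J/L

3.24396 J/L


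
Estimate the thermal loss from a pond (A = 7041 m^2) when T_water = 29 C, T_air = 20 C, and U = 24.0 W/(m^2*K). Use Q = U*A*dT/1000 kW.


Temperature difference dT = 29 - 20 = 9 K
Heat loss (W) = U * A * dT = 24.0 * 7041 * 9 = 1520856 W
Convert to kW: 1520856 / 1000 = 1520.856 kW

1520.856 kW


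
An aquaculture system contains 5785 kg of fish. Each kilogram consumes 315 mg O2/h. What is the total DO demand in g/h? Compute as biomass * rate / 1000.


Total O2 consumption (mg/h) = 5785 kg * 315 mg/(kg*h) = 1822275 mg/h
Convert to g/h: 1822275 / 1000 = 1822.275 g/h

1822.275 g/h


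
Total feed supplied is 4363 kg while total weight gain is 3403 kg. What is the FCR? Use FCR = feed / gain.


FCR = feed consumed / weight gained
FCR = 4363 kg / 3403 kg = 1.2821

1.2821


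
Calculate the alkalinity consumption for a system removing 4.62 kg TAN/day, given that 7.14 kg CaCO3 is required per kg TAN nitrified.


Alkalinity factor: 7.14 kg CaCO3 consumed per kg TAN nitrified
alk = 4.62 kg TAN * 7.14 = 32.9868 kg CaCO3/day

32.9868 kg CaCO3/day


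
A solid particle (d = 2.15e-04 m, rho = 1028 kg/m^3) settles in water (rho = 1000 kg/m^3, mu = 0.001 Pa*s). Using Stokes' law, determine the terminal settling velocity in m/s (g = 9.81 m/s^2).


Density difference: rho_p - rho_f = 1028 - 1000 = 28 kg/m^3
d^2 = (2.15e-04)^2 = 4.6225e-08 m^2
Numerator = (rho_p - rho_f) * g * d^2 = 28 * 9.81 * 4.6225e-08 = 1.2697083e-05
Denominator = 18 * mu = 18 * 0.001 = 0.018
v_s = 1.2697083e-05 / 0.018 = 7.05393e-04 m/s
Check: Re = rho_f * v_s * d / mu = 1000 * 7.05393e-04 * 2.15e-04 / 0.001 = 0.152 < 1, so Stokes' law applies.

7.05393e-04 m/s


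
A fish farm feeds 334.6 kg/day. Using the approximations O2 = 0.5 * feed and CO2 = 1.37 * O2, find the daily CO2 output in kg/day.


O2 = 334.6 * 0.5 = 167.3
CO2 = 167.3 * 1.37 = 229.201

229.201 kg/day


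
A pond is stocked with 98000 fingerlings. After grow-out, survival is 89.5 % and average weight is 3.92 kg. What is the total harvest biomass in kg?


Survivors = 98000 * 89.5/100 = 87710 fish
Harvest biomass = survivors * W_f = 87710 * 3.92 = 343823.2 kg

343823.2 kg


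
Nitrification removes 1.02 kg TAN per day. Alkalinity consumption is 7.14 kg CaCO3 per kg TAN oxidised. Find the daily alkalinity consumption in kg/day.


Alkalinity factor: 7.14 kg CaCO3 consumed per kg TAN nitrified
alk = 1.02 kg TAN * 7.14 = 7.2828 kg CaCO3/day

7.2828 kg CaCO3/day


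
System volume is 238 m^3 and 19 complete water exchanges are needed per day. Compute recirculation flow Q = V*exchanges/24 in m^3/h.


Daily recirculation volume = 238 m^3 * 19 = 4522 m^3/day
Flow rate Q = daily volume / 24 h = 4522 / 24 = 188.417 m^3/h

188.417 m^3/h


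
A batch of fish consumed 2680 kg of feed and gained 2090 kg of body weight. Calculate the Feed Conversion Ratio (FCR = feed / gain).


FCR = feed consumed / weight gained
FCR = 2680 kg / 2090 kg = 1.2823

1.2823


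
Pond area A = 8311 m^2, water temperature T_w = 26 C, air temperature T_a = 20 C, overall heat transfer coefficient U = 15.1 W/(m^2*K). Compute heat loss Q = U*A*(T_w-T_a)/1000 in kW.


Temperature difference dT = 26 - 20 = 6 K
Heat loss (W) = U * A * dT = 15.1 * 8311 * 6 = 752976.6 W
Convert to kW: 752976.6 / 1000 = 752.9766 kW

752.9766 kW


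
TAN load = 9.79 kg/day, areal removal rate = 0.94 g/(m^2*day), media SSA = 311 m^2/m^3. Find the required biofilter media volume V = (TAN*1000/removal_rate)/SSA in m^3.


A = 9.79*1000 / 0.94 = 10414.894 m^2
V = 10414.894 / 311 = 33.4884

33.4884 m^3


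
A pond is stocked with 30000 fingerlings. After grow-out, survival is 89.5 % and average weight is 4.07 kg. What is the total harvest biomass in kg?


Survivors = 30000 * 89.5/100 = 26850 fish
Harvest biomass = survivors * W_f = 26850 * 4.07 = 109279.5 kg

109279.5 kg


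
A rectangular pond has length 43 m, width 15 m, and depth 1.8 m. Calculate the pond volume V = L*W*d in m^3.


Base area = L * W = 43 * 15 = 645 m^2
Volume = area * depth = 645 * 1.8 = 1161 m^3

1161 m^3


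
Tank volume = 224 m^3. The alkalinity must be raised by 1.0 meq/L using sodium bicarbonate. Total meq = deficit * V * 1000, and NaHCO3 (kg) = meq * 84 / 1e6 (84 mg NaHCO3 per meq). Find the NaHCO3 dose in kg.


Tank volume in L = 224 m^3 * 1000 = 224000 L
Total meq required = 1.0 meq/L * 224000 L = 224000 meq
NaHCO3 mass = 224000 meq * 84 mg/meq / 1e6 = 18.816 kg

18.816 kg


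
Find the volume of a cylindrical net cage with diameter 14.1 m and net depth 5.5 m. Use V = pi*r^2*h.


r = d/2 = 14.1/2 = 7.05 m
Base area = pi*r^2 = pi*7.05^2 = 156.14501 m^2
Volume = 156.14501 * 5.5 = 858.798 m^3

858.798 m^3


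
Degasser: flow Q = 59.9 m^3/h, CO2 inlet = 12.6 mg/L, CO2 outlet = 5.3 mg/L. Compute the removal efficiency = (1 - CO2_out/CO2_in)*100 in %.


CO2_out / CO2_in = 5.3 / 12.6 = 0.42063492
Fraction remaining = 0.42063492
efficiency = (1 - 0.42063492) * 100 = 57.9365 %

57.9365 %


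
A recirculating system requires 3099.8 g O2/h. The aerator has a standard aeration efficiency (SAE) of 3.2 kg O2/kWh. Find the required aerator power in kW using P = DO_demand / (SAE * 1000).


SAE in g O2/kWh = 3.2 * 1000 = 3200 g/kWh
P = DO_demand / SAE_g = 3099.8 / 3200 = 0.968688 kW

0.968688 kW


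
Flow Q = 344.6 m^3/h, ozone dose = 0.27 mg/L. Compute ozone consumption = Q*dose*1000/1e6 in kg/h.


O3 demand (mg/h) = Q * dose * 1000 = 344.6 * 0.27 * 1000 = 93042 mg/h
Convert mg to kg: 93042 / 1e6 = 0.093042 kg/h

0.093042 kg/h


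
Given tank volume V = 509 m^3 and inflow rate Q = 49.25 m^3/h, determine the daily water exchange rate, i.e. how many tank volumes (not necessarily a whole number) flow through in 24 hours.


Daily flow volume = 49.25 m^3/h * 24 h = 1182 m^3/day
Exchanges = daily flow / tank volume = 1182 / 509 = 2.3222 exchanges/day

2.3222 exchanges/day


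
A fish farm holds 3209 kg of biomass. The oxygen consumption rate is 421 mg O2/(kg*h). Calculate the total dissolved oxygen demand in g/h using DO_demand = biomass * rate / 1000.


Total O2 consumption (mg/h) = 3209 kg * 421 mg/(kg*h) = 1350989 mg/h
Convert to g/h: 1350989 / 1000 = 1350.989 g/h

1350.989 g/h


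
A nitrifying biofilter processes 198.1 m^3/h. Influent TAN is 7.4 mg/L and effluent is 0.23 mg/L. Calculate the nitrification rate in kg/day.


Concentration drop: TAN_in - TAN_out = 7.4 - 0.23 = 7.17 mg/L
Hourly TAN removed = Q * dTAN = 198.1 m^3/h * 7.17 mg/L = 1420.377 g/h  (m^3/h * mg/L = g/h)
Daily TAN removed = 1420.377 * 24 = 34089.048 g/day
Convert to kg/day: 34089.048 / 1000 = 34.089048 kg/day

34.089048 kg/day


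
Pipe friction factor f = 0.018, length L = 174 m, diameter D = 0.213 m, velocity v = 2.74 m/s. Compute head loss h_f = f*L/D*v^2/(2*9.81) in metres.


v^2 = 2.74^2 = 7.5076 m^2/s^2
L/D = 174/0.213 = 816.90141
h_f = f*(L/D)*v^2/(2g) = 0.018 * 816.90141 * 7.5076 / 19.62 = 5.62658 m

5.62658 m


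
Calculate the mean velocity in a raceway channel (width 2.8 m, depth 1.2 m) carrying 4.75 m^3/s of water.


Cross-sectional area = W * d = 2.8 * 1.2 = 3.36 m^2
Velocity = Q / A = 4.75 / 3.36 = 1.41369 m/s

1.41369 m/s


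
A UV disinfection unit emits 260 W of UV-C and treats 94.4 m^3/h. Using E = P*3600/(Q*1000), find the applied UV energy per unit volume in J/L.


Energy delivered per hour = 260 W * 3600 s = 936000 J/h
Volume treated per hour = 94.4 m^3/h * 1000 = 94400 L/h
dose = 936000 / 94400 = 9.91525 J/L

9.91525 J/L


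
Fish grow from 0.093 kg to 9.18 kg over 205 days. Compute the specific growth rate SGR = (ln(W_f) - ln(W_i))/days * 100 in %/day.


ln(W_f) = ln(9.18) = 2.2170272
ln(W_i) = ln(0.093) = -2.3751558
ln(W_f) - ln(W_i) = 2.2170272 - -2.3751558 = 4.592183
SGR = 4.592183 / 205 * 100 = 2.24009 %/day

2.24009 %/day


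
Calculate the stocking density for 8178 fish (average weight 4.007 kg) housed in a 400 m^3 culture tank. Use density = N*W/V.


Total biomass = 8178 fish * 4.007 kg = 32769.246 kg
Density = total biomass / volume = 32769.246 / 400 = 81.9231 kg/m^3

81.9231 kg/m^3


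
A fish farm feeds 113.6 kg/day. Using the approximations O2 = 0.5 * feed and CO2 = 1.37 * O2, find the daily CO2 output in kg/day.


O2 = 113.6 * 0.5 = 56.8
CO2 = 56.8 * 1.37 = 77.816

77.816 kg/day


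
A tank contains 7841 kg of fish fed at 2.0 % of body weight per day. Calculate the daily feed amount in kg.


Feeding rate fraction = 2.0% / 100 = 0.02
Daily feed = 7841 kg * 0.02 = 156.82 kg/day

156.82 kg/day


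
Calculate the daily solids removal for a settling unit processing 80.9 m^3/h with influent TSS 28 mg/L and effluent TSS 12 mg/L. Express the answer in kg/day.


Concentration drop: TSS_in - TSS_out = 28 - 12 = 16 mg/L
Hourly solids removed = Q * dTSS = 80.9 m^3/h * 16 mg/L = 1294.4 g/h  (m^3/h * mg/L = g/h)
Daily solids removed = 1294.4 * 24 = 31065.6 g/day
Convert g to kg: 31065.6 / 1000 = 31.0656 kg/day

31.0656 kg/day


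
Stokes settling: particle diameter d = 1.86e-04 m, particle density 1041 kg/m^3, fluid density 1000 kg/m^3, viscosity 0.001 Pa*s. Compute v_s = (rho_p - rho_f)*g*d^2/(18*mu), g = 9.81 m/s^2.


Density difference: rho_p - rho_f = 1041 - 1000 = 41 kg/m^3
d^2 = (1.86e-04)^2 = 3.4596e-08 m^2
Numerator = (rho_p - rho_f) * g * d^2 = 41 * 9.81 * 3.4596e-08 = 1.3914857e-05
Denominator = 18 * mu = 18 * 0.001 = 0.018
v_s = 1.3914857e-05 / 0.018 = 7.73048e-04 m/s
Check: Re = rho_f * v_s * d / mu = 1000 * 7.73048e-04 * 1.86e-04 / 0.001 = 0.144 < 1, so Stokes' law applies.

7.73048e-04 m/s


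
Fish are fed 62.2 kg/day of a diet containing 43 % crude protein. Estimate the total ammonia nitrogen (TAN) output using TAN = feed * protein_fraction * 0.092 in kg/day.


Protein in feed = 62.2 * 43/100 = 26.746 kg/day
TAN = protein * 0.092 = 26.746 * 0.092 = 2.460632 kg/day

2.460632 kg/day


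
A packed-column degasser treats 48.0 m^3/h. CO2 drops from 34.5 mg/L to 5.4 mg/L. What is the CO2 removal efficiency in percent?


CO2_out / CO2_in = 5.4 / 34.5 = 0.15652174
Fraction remaining = 0.15652174
efficiency = (1 - 0.15652174) * 100 = 84.3478 %

84.3478 %


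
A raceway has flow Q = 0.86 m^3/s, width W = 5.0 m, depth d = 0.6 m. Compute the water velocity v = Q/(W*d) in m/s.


Cross-sectional area = W * d = 5.0 * 0.6 = 3 m^2
Velocity = Q / A = 0.86 / 3 = 0.286667 m/s

0.286667 m/s


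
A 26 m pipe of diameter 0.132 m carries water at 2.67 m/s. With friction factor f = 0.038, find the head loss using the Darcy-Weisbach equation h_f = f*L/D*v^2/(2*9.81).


v^2 = 2.67^2 = 7.1289 m^2/s^2
L/D = 26/0.132 = 196.9697
h_f = f*(L/D)*v^2/(2g) = 0.038 * 196.9697 * 7.1289 / 19.62 = 2.71961 m

2.71961 m


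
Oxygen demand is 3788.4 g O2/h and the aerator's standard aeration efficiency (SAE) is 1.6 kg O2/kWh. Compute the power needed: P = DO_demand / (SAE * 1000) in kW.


SAE in g O2/kWh = 1.6 * 1000 = 1600 g/kWh
P = DO_demand / SAE_g = 3788.4 / 1600 = 2.36775 kW

2.36775 kW


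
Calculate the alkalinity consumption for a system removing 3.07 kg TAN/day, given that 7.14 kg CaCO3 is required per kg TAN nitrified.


Alkalinity factor: 7.14 kg CaCO3 consumed per kg TAN nitrified
alk = 3.07 kg TAN * 7.14 = 21.9198 kg CaCO3/day

21.9198 kg CaCO3/day


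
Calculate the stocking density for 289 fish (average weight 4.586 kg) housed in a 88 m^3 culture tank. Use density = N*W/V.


Total biomass = 289 fish * 4.586 kg = 1325.354 kg
Density = total biomass / volume = 1325.354 / 88 = 15.0608 kg/m^3

15.0608 kg/m^3


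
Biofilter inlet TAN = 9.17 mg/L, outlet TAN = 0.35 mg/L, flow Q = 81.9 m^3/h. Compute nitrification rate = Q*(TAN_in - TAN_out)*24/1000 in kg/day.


Concentration drop: TAN_in - TAN_out = 9.17 - 0.35 = 8.82 mg/L
Hourly TAN removed = Q * dTAN = 81.9 m^3/h * 8.82 mg/L = 722.358 g/h  (m^3/h * mg/L = g/h)
Daily TAN removed = 722.358 * 24 = 17336.592 g/day
Convert to kg/day: 17336.592 / 1000 = 17.336592 kg/day

17.336592 kg/day


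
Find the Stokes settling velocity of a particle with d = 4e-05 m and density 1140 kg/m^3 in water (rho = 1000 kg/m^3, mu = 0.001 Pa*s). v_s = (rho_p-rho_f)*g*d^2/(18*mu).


Density difference: rho_p - rho_f = 1140 - 1000 = 140 kg/m^3
d^2 = (4e-05)^2 = 1.6e-09 m^2
Numerator = (rho_p - rho_f) * g * d^2 = 140 * 9.81 * 1.6e-09 = 2.19744e-06
Denominator = 18 * mu = 18 * 0.001 = 0.018
v_s = 2.19744e-06 / 0.018 = 1.2208e-04 m/s
Check: Re = rho_f * v_s * d / mu = 1000 * 1.2208e-04 * 4e-05 / 0.001 = 0.00488 < 1, so Stokes' law applies.

1.2208e-04 m/s


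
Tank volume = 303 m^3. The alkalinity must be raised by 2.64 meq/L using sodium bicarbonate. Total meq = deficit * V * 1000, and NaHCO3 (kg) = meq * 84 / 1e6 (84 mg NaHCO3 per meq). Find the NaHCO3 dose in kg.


Tank volume in L = 303 m^3 * 1000 = 303000 L
Total meq required = 2.64 meq/L * 303000 L = 799920 meq
NaHCO3 mass = 799920 meq * 84 mg/meq / 1e6 = 67.1933 kg

67.1933 kg


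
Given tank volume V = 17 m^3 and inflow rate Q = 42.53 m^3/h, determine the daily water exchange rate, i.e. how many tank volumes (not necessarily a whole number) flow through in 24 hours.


Daily flow volume = 42.53 m^3/h * 24 h = 1020.72 m^3/day
Exchanges = daily flow / tank volume = 1020.72 / 17 = 60.0424 exchanges/day

60.0424 exchanges/day


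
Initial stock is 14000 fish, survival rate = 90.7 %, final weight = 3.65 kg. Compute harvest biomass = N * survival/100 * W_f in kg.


Survivors = 14000 * 90.7/100 = 12698 fish
Harvest biomass = survivors * W_f = 12698 * 3.65 = 46347.7 kg

46347.7 kg


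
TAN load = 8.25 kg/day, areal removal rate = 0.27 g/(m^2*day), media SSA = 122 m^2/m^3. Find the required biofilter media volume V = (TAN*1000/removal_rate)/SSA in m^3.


A = 8.25*1000 / 0.27 = 30555.556 m^2
V = 30555.556 / 122 = 250.455

250.455 m^3


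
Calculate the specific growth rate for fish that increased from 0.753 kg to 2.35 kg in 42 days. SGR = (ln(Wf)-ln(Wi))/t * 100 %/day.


ln(W_f) = ln(2.35) = 0.85441533
ln(W_i) = ln(0.753) = -0.28369005
ln(W_f) - ln(W_i) = 0.85441533 - -0.28369005 = 1.1381054
SGR = 1.1381054 / 42 * 100 = 2.70977 %/day

2.70977 %/day


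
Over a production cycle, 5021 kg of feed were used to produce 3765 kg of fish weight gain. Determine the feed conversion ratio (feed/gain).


FCR = feed consumed / weight gained
FCR = 5021 kg / 3765 kg = 1.3336

1.3336


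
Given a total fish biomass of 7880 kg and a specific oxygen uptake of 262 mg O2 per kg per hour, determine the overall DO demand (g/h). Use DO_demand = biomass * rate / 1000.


Total O2 consumption (mg/h) = 7880 kg * 262 mg/(kg*h) = 2064560 mg/h
Convert to g/h: 2064560 / 1000 = 2064.56 g/h

2064.56 g/h


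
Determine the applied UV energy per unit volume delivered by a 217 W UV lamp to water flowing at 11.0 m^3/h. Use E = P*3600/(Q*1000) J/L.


Energy delivered per hour = 217 W * 3600 s = 781200 J/h
Volume treated per hour = 11.0 m^3/h * 1000 = 11000 L/h
dose = 781200 / 11000 = 71.0182 J/L

71.0182 J/L


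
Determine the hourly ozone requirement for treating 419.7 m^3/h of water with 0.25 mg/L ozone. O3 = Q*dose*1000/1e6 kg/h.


O3 demand (mg/h) = Q * dose * 1000 = 419.7 * 0.25 * 1000 = 104925 mg/h
Convert mg to kg: 104925 / 1e6 = 0.104925 kg/h

0.104925 kg/h


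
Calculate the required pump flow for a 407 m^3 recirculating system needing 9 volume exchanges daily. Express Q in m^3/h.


Daily recirculation volume = 407 m^3 * 9 = 3663 m^3/day
Flow rate Q = daily volume / 24 h = 3663 / 24 = 152.625 m^3/h

152.625 m^3/h


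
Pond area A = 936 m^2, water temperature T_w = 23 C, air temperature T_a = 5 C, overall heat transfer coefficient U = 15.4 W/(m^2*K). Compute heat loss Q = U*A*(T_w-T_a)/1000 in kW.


Temperature difference dT = 23 - 5 = 18 K
Heat loss (W) = U * A * dT = 15.4 * 936 * 18 = 259459.2 W
Convert to kW: 259459.2 / 1000 = 259.4592 kW

259.4592 kW


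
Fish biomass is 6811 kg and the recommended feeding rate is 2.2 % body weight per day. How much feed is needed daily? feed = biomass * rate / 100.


Feeding rate fraction = 2.2% / 100 = 0.022
Daily feed = 6811 kg * 0.022 = 149.842 kg/day

149.842 kg/day


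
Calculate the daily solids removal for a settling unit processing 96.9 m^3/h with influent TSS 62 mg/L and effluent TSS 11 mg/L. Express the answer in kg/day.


Concentration drop: TSS_in - TSS_out = 62 - 11 = 51 mg/L
Hourly solids removed = Q * dTSS = 96.9 m^3/h * 51 mg/L = 4941.9 g/h  (m^3/h * mg/L = g/h)
Daily solids removed = 4941.9 * 24 = 118605.6 g/day
Convert g to kg: 118605.6 / 1000 = 118.6056 kg/day

118.6056 kg/day


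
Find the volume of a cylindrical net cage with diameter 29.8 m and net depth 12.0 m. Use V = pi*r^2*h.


r = d/2 = 29.8/2 = 14.9 m
Base area = pi*r^2 = pi*14.9^2 = 697.46499 m^2
Volume = 697.46499 * 12.0 = 8369.58 m^3

8369.58 m^3


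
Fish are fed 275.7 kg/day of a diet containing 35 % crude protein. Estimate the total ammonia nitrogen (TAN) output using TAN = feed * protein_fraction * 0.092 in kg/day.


Protein in feed = 275.7 * 35/100 = 96.495 kg/day
TAN = protein * 0.092 = 96.495 * 0.092 = 8.87754 kg/day

8.87754 kg/day


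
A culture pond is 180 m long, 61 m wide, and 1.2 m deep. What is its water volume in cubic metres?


Base area = L * W = 180 * 61 = 10980 m^2
Volume = area * depth = 10980 * 1.2 = 13176 m^3

13176 m^3


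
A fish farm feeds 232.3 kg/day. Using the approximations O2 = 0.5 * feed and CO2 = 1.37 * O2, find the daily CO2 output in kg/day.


O2 = 232.3 * 0.5 = 116.15
CO2 = 116.15 * 1.37 = 159.1255

159.1255 kg/day


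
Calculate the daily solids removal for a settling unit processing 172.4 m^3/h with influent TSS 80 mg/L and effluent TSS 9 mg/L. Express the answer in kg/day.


Concentration drop: TSS_in - TSS_out = 80 - 9 = 71 mg/L
Hourly solids removed = Q * dTSS = 172.4 m^3/h * 71 mg/L = 12240.4 g/h  (m^3/h * mg/L = g/h)
Daily solids removed = 12240.4 * 24 = 293769.6 g/day
Convert g to kg: 293769.6 / 1000 = 293.7696 kg/day

293.7696 kg/day


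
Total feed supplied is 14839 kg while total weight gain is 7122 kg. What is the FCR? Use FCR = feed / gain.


FCR = feed consumed / weight gained
FCR = 14839 kg / 7122 kg = 2.08354

2.08354


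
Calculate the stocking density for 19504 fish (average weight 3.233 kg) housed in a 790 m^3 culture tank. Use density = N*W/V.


Total biomass = 19504 fish * 3.233 kg = 63056.432 kg
Density = total biomass / volume = 63056.432 / 790 = 79.8183 kg/m^3

79.8183 kg/m^3


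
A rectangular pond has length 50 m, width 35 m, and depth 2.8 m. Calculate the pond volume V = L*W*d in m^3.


Base area = L * W = 50 * 35 = 1750 m^2
Volume = area * depth = 1750 * 2.8 = 4900 m^3

4900 m^3


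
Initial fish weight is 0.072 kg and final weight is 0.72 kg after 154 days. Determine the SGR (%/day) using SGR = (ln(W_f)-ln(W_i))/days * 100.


ln(W_f) = ln(0.72) = -0.32850407
ln(W_i) = ln(0.072) = -2.6310892
ln(W_f) - ln(W_i) = -0.32850407 - -2.6310892 = 2.3025851
SGR = 2.3025851 / 154 * 100 = 1.49519 %/day

1.49519 %/day


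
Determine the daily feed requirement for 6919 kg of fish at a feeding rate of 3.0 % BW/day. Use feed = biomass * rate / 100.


Feeding rate fraction = 3.0% / 100 = 0.03
Daily feed = 6919 kg * 0.03 = 207.57 kg/day

207.57 kg/day


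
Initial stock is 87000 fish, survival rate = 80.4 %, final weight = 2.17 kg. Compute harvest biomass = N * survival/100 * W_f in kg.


Survivors = 87000 * 80.4/100 = 69948 fish
Harvest biomass = survivors * W_f = 69948 * 2.17 = 151787.16 kg

151787.16 kg


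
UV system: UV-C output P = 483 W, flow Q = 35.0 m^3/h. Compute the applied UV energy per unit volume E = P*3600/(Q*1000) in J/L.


Energy delivered per hour = 483 W * 3600 s = 1738800 J/h
Volume treated per hour = 35.0 m^3/h * 1000 = 35000 L/h
dose = 1738800 / 35000 = 49.68 J/L

49.68 J/L


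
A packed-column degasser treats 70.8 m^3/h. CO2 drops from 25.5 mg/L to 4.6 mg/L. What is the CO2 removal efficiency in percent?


CO2_out / CO2_in = 4.6 / 25.5 = 0.18039216
Fraction remaining = 0.18039216
efficiency = (1 - 0.18039216) * 100 = 81.9608 %

81.9608 %


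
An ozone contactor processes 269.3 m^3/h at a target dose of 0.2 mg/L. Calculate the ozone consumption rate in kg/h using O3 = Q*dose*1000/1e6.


O3 demand (mg/h) = Q * dose * 1000 = 269.3 * 0.2 * 1000 = 53860 mg/h
Convert mg to kg: 53860 / 1e6 = 0.05386 kg/h

0.05386 kg/h


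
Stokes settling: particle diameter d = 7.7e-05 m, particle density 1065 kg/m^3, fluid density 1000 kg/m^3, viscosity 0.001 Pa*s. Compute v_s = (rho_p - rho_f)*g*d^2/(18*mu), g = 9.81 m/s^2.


Density difference: rho_p - rho_f = 1065 - 1000 = 65 kg/m^3
d^2 = (7.7e-05)^2 = 5.929e-09 m^2
Numerator = (rho_p - rho_f) * g * d^2 = 65 * 9.81 * 5.929e-09 = 3.7806268e-06
Denominator = 18 * mu = 18 * 0.001 = 0.018
v_s = 3.7806268e-06 / 0.018 = 2.10035e-04 m/s
Check: Re = rho_f * v_s * d / mu = 1000 * 2.10035e-04 * 7.7e-05 / 0.001 = 0.0162 < 1, so Stokes' law applies.

2.10035e-04 m/s


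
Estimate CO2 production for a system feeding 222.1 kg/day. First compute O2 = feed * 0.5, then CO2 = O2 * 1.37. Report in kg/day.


O2 = 222.1 * 0.5 = 111.05
CO2 = 111.05 * 1.37 = 152.1385

152.1385 kg/day


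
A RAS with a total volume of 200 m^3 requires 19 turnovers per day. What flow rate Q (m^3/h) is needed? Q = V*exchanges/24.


Daily recirculation volume = 200 m^3 * 19 = 3800 m^3/day
Flow rate Q = daily volume / 24 h = 3800 / 24 = 158.333 m^3/h

158.333 m^3/h


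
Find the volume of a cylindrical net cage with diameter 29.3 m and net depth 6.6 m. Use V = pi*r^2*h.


r = d/2 = 29.3/2 = 14.65 m
Base area = pi*r^2 = pi*14.65^2 = 674.25647 m^2
Volume = 674.25647 * 6.6 = 4450.09 m^3

4450.09 m^3


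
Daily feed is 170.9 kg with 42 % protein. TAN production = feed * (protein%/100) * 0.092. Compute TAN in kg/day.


Protein in feed = 170.9 * 42/100 = 71.778 kg/day
TAN = protein * 0.092 = 71.778 * 0.092 = 6.603576 kg/day

6.603576 kg/day


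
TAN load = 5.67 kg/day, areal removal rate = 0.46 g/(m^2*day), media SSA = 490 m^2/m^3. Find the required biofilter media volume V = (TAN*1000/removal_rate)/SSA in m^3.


A = 5.67*1000 / 0.46 = 12326.087 m^2
V = 12326.087 / 490 = 25.1553

25.1553 m^3


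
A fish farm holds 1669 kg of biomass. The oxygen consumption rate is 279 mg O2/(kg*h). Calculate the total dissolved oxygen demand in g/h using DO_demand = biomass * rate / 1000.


Total O2 consumption (mg/h) = 1669 kg * 279 mg/(kg*h) = 465651 mg/h
Convert to g/h: 465651 / 1000 = 465.651 g/h

465.651 g/h


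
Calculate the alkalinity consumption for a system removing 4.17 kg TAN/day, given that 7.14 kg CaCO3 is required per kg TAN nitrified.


Alkalinity factor: 7.14 kg CaCO3 consumed per kg TAN nitrified
alk = 4.17 kg TAN * 7.14 = 29.7738 kg CaCO3/day

29.7738 kg CaCO3/day


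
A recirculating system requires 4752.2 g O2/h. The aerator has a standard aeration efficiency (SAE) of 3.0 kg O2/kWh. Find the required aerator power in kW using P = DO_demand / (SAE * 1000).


SAE in g O2/kWh = 3.0 * 1000 = 3000 g/kWh
P = DO_demand / SAE_g = 4752.2 / 3000 = 1.58407 kW

1.58407 kW


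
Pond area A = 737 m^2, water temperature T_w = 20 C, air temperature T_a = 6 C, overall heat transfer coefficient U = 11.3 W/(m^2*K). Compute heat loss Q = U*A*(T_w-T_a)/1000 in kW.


Temperature difference dT = 20 - 6 = 14 K
Heat loss (W) = U * A * dT = 11.3 * 737 * 14 = 116593.4 W
Convert to kW: 116593.4 / 1000 = 116.5934 kW

116.5934 kW


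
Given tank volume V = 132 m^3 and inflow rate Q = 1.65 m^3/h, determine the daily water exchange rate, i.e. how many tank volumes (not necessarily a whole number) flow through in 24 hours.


Daily flow volume = 1.65 m^3/h * 24 h = 39.6 m^3/day
Exchanges = daily flow / tank volume = 39.6 / 132 = 0.3 exchanges/day

0.3 exchanges/day


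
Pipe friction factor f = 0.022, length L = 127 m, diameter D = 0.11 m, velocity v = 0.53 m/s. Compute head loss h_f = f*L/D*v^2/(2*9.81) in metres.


v^2 = 0.53^2 = 0.2809 m^2/s^2
L/D = 127/0.11 = 1154.5455
h_f = f*(L/D)*v^2/(2g) = 0.022 * 1154.5455 * 0.2809 / 19.62 = 0.363652 m

0.363652 m


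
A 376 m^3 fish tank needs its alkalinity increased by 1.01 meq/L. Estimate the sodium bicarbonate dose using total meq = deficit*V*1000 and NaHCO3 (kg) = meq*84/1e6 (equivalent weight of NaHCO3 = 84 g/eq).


Tank volume in L = 376 m^3 * 1000 = 376000 L
Total meq required = 1.01 meq/L * 376000 L = 379760 meq
NaHCO3 mass = 379760 meq * 84 mg/meq / 1e6 = 31.8998 kg

31.8998 kg


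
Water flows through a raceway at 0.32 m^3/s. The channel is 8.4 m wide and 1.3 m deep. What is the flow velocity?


Cross-sectional area = W * d = 8.4 * 1.3 = 10.92 m^2
Velocity = Q / A = 0.32 / 10.92 = 0.029304 m/s

0.029304 m/s


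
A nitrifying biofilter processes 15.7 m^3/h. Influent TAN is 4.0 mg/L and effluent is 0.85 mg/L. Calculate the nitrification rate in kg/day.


Concentration drop: TAN_in - TAN_out = 4.0 - 0.85 = 3.15 mg/L
Hourly TAN removed = Q * dTAN = 15.7 m^3/h * 3.15 mg/L = 49.455 g/h  (m^3/h * mg/L = g/h)
Daily TAN removed = 49.455 * 24 = 1186.92 g/day
Convert to kg/day: 1186.92 / 1000 = 1.18692 kg/day

1.18692 kg/day


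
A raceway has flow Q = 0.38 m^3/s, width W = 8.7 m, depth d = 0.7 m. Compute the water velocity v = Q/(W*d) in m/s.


Cross-sectional area = W * d = 8.7 * 0.7 = 6.09 m^2
Velocity = Q / A = 0.38 / 6.09 = 0.0623974 m/s

0.0623974 m/s


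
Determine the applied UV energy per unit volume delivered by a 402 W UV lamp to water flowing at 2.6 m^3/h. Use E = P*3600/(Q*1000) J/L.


Energy delivered per hour = 402 W * 3600 s = 1447200 J/h
Volume treated per hour = 2.6 m^3/h * 1000 = 2600 L/h
dose = 1447200 / 2600 = 556.615 J/L

556.615 J/L


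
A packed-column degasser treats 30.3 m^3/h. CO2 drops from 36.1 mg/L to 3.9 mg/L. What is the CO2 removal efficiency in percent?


CO2_out / CO2_in = 3.9 / 36.1 = 0.10803324
Fraction remaining = 0.10803324
efficiency = (1 - 0.10803324) * 100 = 89.1967 %

89.1967 %


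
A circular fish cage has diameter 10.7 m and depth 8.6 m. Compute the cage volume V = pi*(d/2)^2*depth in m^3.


r = d/2 = 10.7/2 = 5.35 m
Base area = pi*r^2 = pi*5.35^2 = 89.920236 m^2
Volume = 89.920236 * 8.6 = 773.314 m^3

773.314 m^3


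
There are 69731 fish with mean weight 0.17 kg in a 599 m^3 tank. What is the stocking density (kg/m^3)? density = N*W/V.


Total biomass = 69731 fish * 0.17 kg = 11854.27 kg
Density = total biomass / volume = 11854.27 / 599 = 19.7901 kg/m^3

19.7901 kg/m^3


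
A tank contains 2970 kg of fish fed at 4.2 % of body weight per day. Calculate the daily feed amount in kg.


Feeding rate fraction = 4.2% / 100 = 0.042
Daily feed = 2970 kg * 0.042 = 124.74 kg/day

124.74 kg/day


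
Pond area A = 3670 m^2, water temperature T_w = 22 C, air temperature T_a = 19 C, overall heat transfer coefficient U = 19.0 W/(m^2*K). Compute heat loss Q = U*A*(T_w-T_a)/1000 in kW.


Temperature difference dT = 22 - 19 = 3 K
Heat loss (W) = U * A * dT = 19.0 * 3670 * 3 = 209190 W
Convert to kW: 209190 / 1000 = 209.19 kW

209.19 kW


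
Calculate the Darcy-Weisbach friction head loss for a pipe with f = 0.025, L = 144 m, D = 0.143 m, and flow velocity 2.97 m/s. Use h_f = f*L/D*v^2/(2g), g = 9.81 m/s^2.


v^2 = 2.97^2 = 8.8209 m^2/s^2
L/D = 144/0.143 = 1006.993
h_f = f*(L/D)*v^2/(2g) = 0.025 * 1006.993 * 8.8209 / 19.62 = 11.3183 m

11.3183 m


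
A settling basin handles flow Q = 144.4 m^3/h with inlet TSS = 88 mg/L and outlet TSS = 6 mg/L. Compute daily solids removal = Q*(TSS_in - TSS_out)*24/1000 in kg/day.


Concentration drop: TSS_in - TSS_out = 88 - 6 = 82 mg/L
Hourly solids removed = Q * dTSS = 144.4 m^3/h * 82 mg/L = 11840.8 g/h  (m^3/h * mg/L = g/h)
Daily solids removed = 11840.8 * 24 = 284179.2 g/day
Convert g to kg: 284179.2 / 1000 = 284.1792 kg/day

284.1792 kg/day


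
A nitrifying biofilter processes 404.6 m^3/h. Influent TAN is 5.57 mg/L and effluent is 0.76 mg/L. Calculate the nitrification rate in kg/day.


Concentration drop: TAN_in - TAN_out = 5.57 - 0.76 = 4.81 mg/L
Hourly TAN removed = Q * dTAN = 404.6 m^3/h * 4.81 mg/L = 1946.126 g/h  (m^3/h * mg/L = g/h)
Daily TAN removed = 1946.126 * 24 = 46707.024 g/day
Convert to kg/day: 46707.024 / 1000 = 46.707024 kg/day

46.707024 kg/day


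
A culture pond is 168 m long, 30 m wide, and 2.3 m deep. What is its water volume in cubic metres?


Base area = L * W = 168 * 30 = 5040 m^2
Volume = area * depth = 5040 * 2.3 = 11592 m^3

11592 m^3


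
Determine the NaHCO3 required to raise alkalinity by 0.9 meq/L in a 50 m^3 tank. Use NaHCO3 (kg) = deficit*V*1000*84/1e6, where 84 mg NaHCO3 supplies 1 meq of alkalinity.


Tank volume in L = 50 m^3 * 1000 = 50000 L
Total meq required = 0.9 meq/L * 50000 L = 45000 meq
NaHCO3 mass = 45000 meq * 84 mg/meq / 1e6 = 3.78 kg

3.78 kg


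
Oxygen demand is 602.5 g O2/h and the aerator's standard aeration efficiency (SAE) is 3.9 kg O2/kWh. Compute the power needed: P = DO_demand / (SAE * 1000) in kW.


SAE in g O2/kWh = 3.9 * 1000 = 3900 g/kWh
P = DO_demand / SAE_g = 602.5 / 3900 = 0.154487 kW

0.154487 kW


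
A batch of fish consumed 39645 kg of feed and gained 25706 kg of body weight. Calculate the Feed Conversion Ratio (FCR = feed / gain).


FCR = feed consumed / weight gained
FCR = 39645 kg / 25706 kg = 1.54225

1.54225


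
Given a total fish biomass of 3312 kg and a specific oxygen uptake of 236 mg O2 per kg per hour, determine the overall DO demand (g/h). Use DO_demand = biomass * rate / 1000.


Total O2 consumption (mg/h) = 3312 kg * 236 mg/(kg*h) = 781632 mg/h
Convert to g/h: 781632 / 1000 = 781.632 g/h

781.632 g/h


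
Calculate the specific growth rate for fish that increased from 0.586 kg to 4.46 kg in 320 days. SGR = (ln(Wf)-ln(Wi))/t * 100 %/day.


ln(W_f) = ln(4.46) = 1.4951488
ln(W_i) = ln(0.586) = -0.53443549
ln(W_f) - ln(W_i) = 1.4951488 - -0.53443549 = 2.0295843
SGR = 2.0295843 / 320 * 100 = 0.634245 %/day

0.634245 %/day


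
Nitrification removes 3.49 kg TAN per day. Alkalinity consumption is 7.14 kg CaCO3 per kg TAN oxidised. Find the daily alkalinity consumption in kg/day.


Alkalinity factor: 7.14 kg CaCO3 consumed per kg TAN nitrified
alk = 3.49 kg TAN * 7.14 = 24.9186 kg CaCO3/day

24.9186 kg CaCO3/day


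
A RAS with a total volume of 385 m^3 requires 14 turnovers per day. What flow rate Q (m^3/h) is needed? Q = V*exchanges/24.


Daily recirculation volume = 385 m^3 * 14 = 5390 m^3/day
Flow rate Q = daily volume / 24 h = 5390 / 24 = 224.583 m^3/h

224.583 m^3/h


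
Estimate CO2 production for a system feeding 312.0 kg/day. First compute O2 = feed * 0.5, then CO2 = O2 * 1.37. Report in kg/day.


O2 = 312.0 * 0.5 = 156
CO2 = 156 * 1.37 = 213.72

213.72 kg/day


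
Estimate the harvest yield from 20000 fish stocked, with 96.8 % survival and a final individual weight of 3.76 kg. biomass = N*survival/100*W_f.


Survivors = 20000 * 96.8/100 = 19360 fish
Harvest biomass = survivors * W_f = 19360 * 3.76 = 72793.6 kg

72793.6 kg


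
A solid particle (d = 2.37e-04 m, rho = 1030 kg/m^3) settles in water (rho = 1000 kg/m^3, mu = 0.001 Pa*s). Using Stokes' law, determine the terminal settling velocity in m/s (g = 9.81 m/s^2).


Density difference: rho_p - rho_f = 1030 - 1000 = 30 kg/m^3
d^2 = (2.37e-04)^2 = 5.6169e-08 m^2
Numerator = (rho_p - rho_f) * g * d^2 = 30 * 9.81 * 5.6169e-08 = 1.6530537e-05
Denominator = 18 * mu = 18 * 0.001 = 0.018
v_s = 1.6530537e-05 / 0.018 = 9.18363e-04 m/s
Check: Re = rho_f * v_s * d / mu = 1000 * 9.18363e-04 * 2.37e-04 / 0.001 = 0.218 < 1, so Stokes' law applies.

9.18363e-04 m/s


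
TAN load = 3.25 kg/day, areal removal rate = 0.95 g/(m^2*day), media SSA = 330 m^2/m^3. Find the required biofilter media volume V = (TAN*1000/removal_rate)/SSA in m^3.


A = 3.25*1000 / 0.95 = 3421.0526 m^2
V = 3421.0526 / 330 = 10.3668

10.3668 m^3


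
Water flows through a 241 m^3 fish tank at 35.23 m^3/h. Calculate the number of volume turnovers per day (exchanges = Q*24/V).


Daily flow volume = 35.23 m^3/h * 24 h = 845.52 m^3/day
Exchanges = daily flow / tank volume = 845.52 / 241 = 3.50838 exchanges/day

3.50838 exchanges/day


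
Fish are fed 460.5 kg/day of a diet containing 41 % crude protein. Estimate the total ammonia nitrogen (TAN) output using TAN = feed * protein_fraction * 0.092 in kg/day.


Protein in feed = 460.5 * 41/100 = 188.805 kg/day
TAN = protein * 0.092 = 188.805 * 0.092 = 17.37006 kg/day

17.37006 kg/day


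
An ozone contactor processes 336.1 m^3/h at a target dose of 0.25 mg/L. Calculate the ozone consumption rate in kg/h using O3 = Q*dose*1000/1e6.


O3 demand (mg/h) = Q * dose * 1000 = 336.1 * 0.25 * 1000 = 84025 mg/h
Convert mg to kg: 84025 / 1e6 = 0.084025 kg/h

0.084025 kg/h


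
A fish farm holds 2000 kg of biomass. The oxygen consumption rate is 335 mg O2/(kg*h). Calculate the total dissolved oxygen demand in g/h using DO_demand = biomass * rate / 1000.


Total O2 consumption (mg/h) = 2000 kg * 335 mg/(kg*h) = 670000 mg/h
Convert to g/h: 670000 / 1000 = 670 g/h

670 g/h


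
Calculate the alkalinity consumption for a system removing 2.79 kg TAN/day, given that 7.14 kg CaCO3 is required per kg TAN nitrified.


Alkalinity factor: 7.14 kg CaCO3 consumed per kg TAN nitrified
alk = 2.79 kg TAN * 7.14 = 19.9206 kg CaCO3/day

19.9206 kg CaCO3/day


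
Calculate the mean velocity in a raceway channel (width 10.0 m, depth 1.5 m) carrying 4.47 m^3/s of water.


Cross-sectional area = W * d = 10.0 * 1.5 = 15 m^2
Velocity = Q / A = 4.47 / 15 = 0.298 m/s

0.298 m/s


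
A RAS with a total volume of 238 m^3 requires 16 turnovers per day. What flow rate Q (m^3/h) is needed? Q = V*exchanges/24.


Daily recirculation volume = 238 m^3 * 16 = 3808 m^3/day
Flow rate Q = daily volume / 24 h = 3808 / 24 = 158.667 m^3/h

158.667 m^3/h


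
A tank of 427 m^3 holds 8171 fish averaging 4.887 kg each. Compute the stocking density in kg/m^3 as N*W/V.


Total biomass = 8171 fish * 4.887 kg = 39931.677 kg
Density = total biomass / volume = 39931.677 / 427 = 93.5168 kg/m^3

93.5168 kg/m^3


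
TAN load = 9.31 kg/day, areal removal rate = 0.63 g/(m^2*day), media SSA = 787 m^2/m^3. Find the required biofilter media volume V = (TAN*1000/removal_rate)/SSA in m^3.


A = 9.31*1000 / 0.63 = 14777.778 m^2
V = 14777.778 / 787 = 18.7774

18.7774 m^3


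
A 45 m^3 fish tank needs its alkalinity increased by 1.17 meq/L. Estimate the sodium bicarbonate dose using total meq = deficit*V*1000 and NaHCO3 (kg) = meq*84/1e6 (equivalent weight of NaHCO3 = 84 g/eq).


Tank volume in L = 45 m^3 * 1000 = 45000 L
Total meq required = 1.17 meq/L * 45000 L = 52650 meq
NaHCO3 mass = 52650 meq * 84 mg/meq / 1e6 = 4.4226 kg

4.4226 kg


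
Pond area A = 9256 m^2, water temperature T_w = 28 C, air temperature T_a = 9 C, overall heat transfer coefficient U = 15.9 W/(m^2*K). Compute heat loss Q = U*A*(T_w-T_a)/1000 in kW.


Temperature difference dT = 28 - 9 = 19 K
Heat loss (W) = U * A * dT = 15.9 * 9256 * 19 = 2796237.6 W
Convert to kW: 2796237.6 / 1000 = 2796.2376 kW

2796.2376 kW


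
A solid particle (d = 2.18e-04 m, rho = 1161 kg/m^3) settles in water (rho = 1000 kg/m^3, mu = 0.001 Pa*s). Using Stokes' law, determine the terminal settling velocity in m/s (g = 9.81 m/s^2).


Density difference: rho_p - rho_f = 1161 - 1000 = 161 kg/m^3
d^2 = (2.18e-04)^2 = 4.7524e-08 m^2
Numerator = (rho_p - rho_f) * g * d^2 = 161 * 9.81 * 4.7524e-08 = 7.5059881e-05
Denominator = 18 * mu = 18 * 0.001 = 0.018
v_s = 7.5059881e-05 / 0.018 = 0.00416999 m/s
Check: Re = rho_f * v_s * d / mu = 1000 * 0.00416999 * 2.18e-04 / 0.001 = 0.909 < 1, so Stokes' law applies.

0.00416999 m/s


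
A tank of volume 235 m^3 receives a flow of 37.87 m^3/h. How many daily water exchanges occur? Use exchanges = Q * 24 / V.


Daily flow volume = 37.87 m^3/h * 24 h = 908.88 m^3/day
Exchanges = daily flow / tank volume = 908.88 / 235 = 3.86757 exchanges/day

3.86757 exchanges/day


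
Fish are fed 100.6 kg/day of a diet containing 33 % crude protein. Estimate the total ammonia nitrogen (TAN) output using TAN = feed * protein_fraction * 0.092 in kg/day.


Protein in feed = 100.6 * 33/100 = 33.198 kg/day
TAN = protein * 0.092 = 33.198 * 0.092 = 3.054216 kg/day

3.054216 kg/day


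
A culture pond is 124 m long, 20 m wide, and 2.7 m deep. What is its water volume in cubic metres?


Base area = L * W = 124 * 20 = 2480 m^2
Volume = area * depth = 2480 * 2.7 = 6696 m^3

6696 m^3


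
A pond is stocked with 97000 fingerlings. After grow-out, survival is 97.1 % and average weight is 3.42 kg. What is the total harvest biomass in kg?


Survivors = 97000 * 97.1/100 = 94187 fish
Harvest biomass = survivors * W_f = 94187 * 3.42 = 322119.54 kg

322119.54 kg


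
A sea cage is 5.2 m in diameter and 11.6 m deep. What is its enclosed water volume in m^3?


r = d/2 = 5.2/2 = 2.6 m
Base area = pi*r^2 = pi*2.6^2 = 21.237166 m^2
Volume = 21.237166 * 11.6 = 246.351 m^3

246.351 m^3


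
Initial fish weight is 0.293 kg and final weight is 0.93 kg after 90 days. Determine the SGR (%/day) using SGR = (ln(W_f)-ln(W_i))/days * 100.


ln(W_f) = ln(0.93) = -0.072570693
ln(W_i) = ln(0.293) = -1.2275827
ln(W_f) - ln(W_i) = -0.072570693 - -1.2275827 = 1.155012
SGR = 1.155012 / 90 * 100 = 1.28335 %/day

1.28335 %/day


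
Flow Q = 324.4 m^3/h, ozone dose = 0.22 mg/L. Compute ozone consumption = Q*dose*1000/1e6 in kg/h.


O3 demand (mg/h) = Q * dose * 1000 = 324.4 * 0.22 * 1000 = 71368 mg/h
Convert mg to kg: 71368 / 1e6 = 0.071368 kg/h

0.071368 kg/h


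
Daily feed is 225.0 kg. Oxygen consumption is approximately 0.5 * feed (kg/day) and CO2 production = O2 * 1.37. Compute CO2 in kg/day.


O2 = 225.0 * 0.5 = 112.5
CO2 = 112.5 * 1.37 = 154.125

154.125 kg/day


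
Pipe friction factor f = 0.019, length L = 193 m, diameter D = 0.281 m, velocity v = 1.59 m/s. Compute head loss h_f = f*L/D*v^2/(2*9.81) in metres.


v^2 = 1.59^2 = 2.5281 m^2/s^2
L/D = 193/0.281 = 686.83274
h_f = f*(L/D)*v^2/(2g) = 0.019 * 686.83274 * 2.5281 / 19.62 = 1.68151 m

1.68151 m


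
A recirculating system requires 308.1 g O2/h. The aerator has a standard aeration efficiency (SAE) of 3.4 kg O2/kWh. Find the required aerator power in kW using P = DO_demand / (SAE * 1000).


SAE in g O2/kWh = 3.4 * 1000 = 3400 g/kWh
P = DO_demand / SAE_g = 308.1 / 3400 = 0.0906176 kW

0.0906176 kW


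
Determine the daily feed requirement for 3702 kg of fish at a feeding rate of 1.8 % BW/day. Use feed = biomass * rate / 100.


Feeding rate fraction = 1.8% / 100 = 0.018
Daily feed = 3702 kg * 0.018 = 66.636 kg/day

66.636 kg/day


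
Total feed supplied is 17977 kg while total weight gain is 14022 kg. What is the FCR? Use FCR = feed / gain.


FCR = feed consumed / weight gained
FCR = 17977 kg / 14022 kg = 1.28206

1.28206


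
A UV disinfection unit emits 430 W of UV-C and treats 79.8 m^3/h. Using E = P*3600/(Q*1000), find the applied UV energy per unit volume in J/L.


Energy delivered per hour = 430 W * 3600 s = 1548000 J/h
Volume treated per hour = 79.8 m^3/h * 1000 = 79800 L/h
dose = 1548000 / 79800 = 19.3985 J/L

19.3985 J/L
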